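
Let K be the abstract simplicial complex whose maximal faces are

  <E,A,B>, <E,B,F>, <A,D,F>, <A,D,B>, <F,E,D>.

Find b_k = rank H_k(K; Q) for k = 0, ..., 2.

Fix the vertex order A < B < D < E < F and write every simplex with vertices in increasing order. Then dim K = 2 and the simplices of K are:

  0-simplices (5): A, B, D, E, F
  1-simplices (10): AB, AD, AE, AF, BD, BE, BF, DE, DF, EF
  2-simplices (5): ABD, ABE, ADF, BEF, DEF

so the chain groups are C_0 ≅ Z^5, C_1 ≅ Z^10, C_2 ≅ Z^5.

∂_1: C_1 → C_0 sends each edge [p,q] (with p < q) to q − p.
As a 5×10 matrix over Z this has rank 4, with invariant factors (1,1,1,1).

∂_2: C_2 → C_1 sends each 2-simplex [p,q,r] to [q,r] − [p,r] + [p,q]. For instance
  ∂BEF = EF − BF + BE,
  ∂ADF = DF − AF + AD.
The resulting 10×5 matrix has rank 5, and its Smith normal form has invariant factors (1,1,1,1,1).

Computing H_k = (kernel of ∂_k) / (image of ∂_{k+1}):

  H_0: rank C_0 − rank ∂_1 = 5 − 4 = 1, and the invariant factors of ∂_1 are all 1, so H_0 = Z.
  H_1: rank ker ∂_1 − rank ∂_2 = (10 − 4) − 5 = 1, and the invariant factors of ∂_2 are all 1, so H_1 = Z.
  H_2: rank ker ∂_2 − rank ∂_3 = (5 − 5) − 0 = 0, and there is no ∂_3, so H_2 = 0.

As a check, the Euler characteristic is 5 − 10 + 5 = 0, which agrees with 1 − 1 + 0 = 0.
(K is a triangulation of the Möbius band.)

Hence the Betti numbers are b_0 = 1, b_1 = 1, b_2 = 0.

b_0 = 1, b_1 = 1, b_2 = 0.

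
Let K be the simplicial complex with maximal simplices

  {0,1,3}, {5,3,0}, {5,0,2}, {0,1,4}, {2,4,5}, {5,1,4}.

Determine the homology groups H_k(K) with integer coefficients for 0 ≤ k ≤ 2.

H_0 ≅ Z,  H_1 ≅ Z,  H_2 = 0.

Order the vertices as 0 < 1 < 2 < 3 < 4 < 5. Listing each simplex with vertices in this order, K has dimension 2 with simplices:

  0-simplices (6): [0], [1], [2], [3], [4], [5]
  1-simplices (12): [0,1], [0,2], [0,3], [0,4], [0,5], [1,3], [1,4], [1,5], [2,4], [2,5], [3,5], [4,5]
  2-simplices (6): [0,1,3], [0,1,4], [0,2,5], [0,3,5], [1,4,5], [2,4,5]

Hence C_0 ≅ Z^6, C_1 ≅ Z^12, C_2 ≅ Z^6.

∂_1: C_1 → C_0 is given by ∂[p,q] = [q] − [p]. For instance
  ∂[4,5] = [5] − [4].
The 6×12 boundary matrix has rank 5 and Smith normal form diag(1,1,1,1,1).

The boundary map ∂_2: C_2 → C_1 maps a triangle to the signed sum of its edges. For instance
  ∂[2,4,5] = [4,5] − [2,5] + [2,4],
  ∂[0,1,4] = [1,4] − [0,4] + [0,1].
As a 12×6 matrix over Z this has rank 6, with invariant factors (1,1,1,1,1,1).

From H_k ≅ ker(∂_k) / im(∂_{k+1}) we obtain:

  H_0: rank C_0 − rank ∂_1 = 6 − 5 = 1, and the invariant factors of ∂_1 are all 1, so H_0 = Z.
  H_1: rank ker ∂_1 − rank ∂_2 = (12 − 5) − 6 = 1, and the invariant factors of ∂_2 are all 1, so H_1 = Z.
  H_2: rank ker ∂_2 − rank ∂_3 = (6 − 6) − 0 = 0, and there is no ∂_3, so H_2 = 0.

As a check, the Euler characteristic is 6 − 12 + 6 = 0, which agrees with 1 − 1 + 0 = 0.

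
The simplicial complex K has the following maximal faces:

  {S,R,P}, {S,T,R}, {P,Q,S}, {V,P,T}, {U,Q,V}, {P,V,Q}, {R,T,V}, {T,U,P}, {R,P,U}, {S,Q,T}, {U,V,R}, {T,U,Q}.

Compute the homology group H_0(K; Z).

Fix the vertex order P < Q < R < S < T < U < V and write every simplex with vertices in increasing order. Then dim K = 2 and the simplices of K are:

  0-simplices (7): P, Q, R, S, T, U, V
  1-simplices (18): PQ, PR, PS, PT, PU, PV, QS, QT, QU, QV, RS, RT, RU, RV, ST, TU, TV, UV
  2-simplices (12): PQS, PQV, PRS, PRU, PTU, PTV, QST, QTU, QUV, RST, RTV, RUV

giving chain groups C_0 ≅ Z^7, C_1 ≅ Z^18, C_2 ≅ Z^12.

Boundary ∂_1: C_1 → C_0 sends each edge [p,q] (with p < q) to q − p. For instance
  ∂QT = T − Q.
This gives a 7×18 integer matrix of rank 6; reducing to Smith normal form yields diagonal entries (1,1,1,1,1,1).

∂_2: C_2 → C_1 acts by ∂[p,q,r] = [q,r] − [p,r] + [p,q]. For instance
  ∂PQV = QV − PV + PQ,
  ∂QUV = UV − QV + QU.
The resulting 18×12 matrix has rank 12, and its Smith normal form has invariant factors (1,1,1,1,1,1,1,1,1,1,1,2).

Computing H_k = (kernel of ∂_k) / (image of ∂_{k+1}):

  H_0: rank C_0 − rank ∂_1 = 7 − 6 = 1, and the invariant factors of ∂_1 are all 1, so H_0 = Z.

H_0 ≅ Z.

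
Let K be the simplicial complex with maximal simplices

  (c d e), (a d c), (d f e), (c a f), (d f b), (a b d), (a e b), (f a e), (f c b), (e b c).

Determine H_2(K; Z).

Fix the vertex order a < b < c < d < e < f and write every simplex with vertices in increasing order. Then dim K = 2 and the simplices of K are:

  0-simplices (6): a, b, c, d, e, f
  1-simplices (15): ab, ac, ad, ae, af, bc, bd, be, bf, cd, ce, cf, de, df, ef
  2-simplices (10): abd, abe, acd, acf, aef, bce, bcf, bdf, cde, def

Hence C_0 ≅ Z^6, C_1 ≅ Z^15, C_2 ≅ Z^10.

∂_1: C_1 → C_0 sends each edge [p,q] (with p < q) to q − p. For instance
  ∂ef = f − e.
The resulting 6×15 matrix has rank 5, and its Smith normal form has invariant factors (1,1,1,1,1).

∂_2: C_2 → C_1 maps a triangle to the signed sum of its edges. For instance
  ∂aef = ef − af + ae,
  ∂bdf = df − bf + bd.
As a 15×10 matrix over Z this has rank 10, with invariant factors (1,1,1,1,1,1,1,1,1,2).

Now H_k = ker ∂_k / im ∂_{k+1}, so:

  H_2: rank ker ∂_2 − rank ∂_3 = (10 − 10) − 0 = 0, and there is no ∂_3, so H_2 ≅ 0.

(K is a triangulation of the real projective plane RP^2.)

H_2 ≅ 0.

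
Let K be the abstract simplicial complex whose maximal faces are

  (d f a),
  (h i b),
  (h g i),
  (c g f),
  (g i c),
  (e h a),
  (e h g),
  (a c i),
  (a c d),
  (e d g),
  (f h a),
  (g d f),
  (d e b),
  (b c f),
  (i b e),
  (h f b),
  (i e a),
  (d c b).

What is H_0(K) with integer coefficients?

H_0 ≅ Z.

We work with the vertex ordering a < b < c < d < e < f < g < h < i. The simplices of K, each written with vertices in increasing order, are:

  0-simplices (9): a, b, c, d, e, f, g, h, i
  1-simplices (27): ac, ad, ae, af, ah, ai, bc, bd, be, bf, bh, bi, cd, cf, cg, ci, de, df, dg, eg, eh, ei, fg, fh, gh, gi, hi
  2-simplices (18): acd, aci, adf, aeh, aei, afh, bcd, bcf, bde, bei, bfh, bhi, cfg, cgi, deg, dfg, egh, ghi

so the chain groups are C_0 ≅ Z^9, C_1 ≅ Z^27, C_2 ≅ Z^18.

Boundary ∂_1: C_1 → C_0 maps an edge to its endpoints' difference, ∂[p,q] = q − p. For instance
  ∂bh = h − b.
As a 9×27 matrix over Z this has rank 8, with invariant factors (1,1,1,1,1,1,1,1).

The boundary map ∂_2: C_2 → C_1 maps a triangle to the signed sum of its edges. For instance
  ∂egh = gh − eh + eg,
  ∂cgi = gi − ci + cg.
The resulting 27×18 matrix has rank 18, and its Smith normal form has invariant factors (1,1,1,1,1,1,1,1,1,1,1,1,1,1,1,1,1,2).

Now H_k = ker ∂_k / im ∂_{k+1}, so:

  H_0: rank C_0 − rank ∂_1 = 9 − 8 = 1, and the invariant factors of ∂_1 are all 1, so H_0 ≅ Z.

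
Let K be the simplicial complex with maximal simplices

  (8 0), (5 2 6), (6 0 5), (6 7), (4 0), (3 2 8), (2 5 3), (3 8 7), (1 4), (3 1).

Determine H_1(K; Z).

We work with the vertex ordering 0 < 1 < 2 < 3 < 4 < 5 < 6 < 7 < 8. The simplices of K, each written with vertices in increasing order, are:

  0-simplices (9): [0], [1], [2], [3], [4], [5], [6], [7], [8]
  1-simplices (16): [0,4], [0,5], [0,6], [0,8], [1,3], [1,4], [2,3], [2,5], [2,6], [2,8], [3,5], [3,7], [3,8], [5,6], [6,7], [7,8]
  2-simplices (5): [0,5,6], [2,3,5], [2,3,8], [2,5,6], [3,7,8]

so the chain groups are C_0 ≅ Z^9, C_1 ≅ Z^16, C_2 ≅ Z^5.

∂_1: C_1 → C_0 maps an edge to its endpoints' difference, ∂[p,q] = q − p.
As a 9×16 matrix over Z this has rank 8, with invariant factors (1,1,1,1,1,1,1,1).

The boundary map ∂_2: C_2 → C_1 acts by ∂[p,q,r] = [q,r] − [p,r] + [p,q]. For instance
  ∂[2,5,6] = [5,6] − [2,6] + [2,5],
  ∂[2,3,5] = [3,5] − [2,5] + [2,3].
As a 16×5 matrix over Z this has rank 5, with invariant factors (1,1,1,1,1).

From H_k ≅ ker(∂_k) / im(∂_{k+1}) we obtain:

  H_1: rank ker ∂_1 − rank ∂_2 = (16 − 8) − 5 = 3, and the invariant factors of ∂_2 are all 1, so H_1 = Z^3.

H_1 = Z^3.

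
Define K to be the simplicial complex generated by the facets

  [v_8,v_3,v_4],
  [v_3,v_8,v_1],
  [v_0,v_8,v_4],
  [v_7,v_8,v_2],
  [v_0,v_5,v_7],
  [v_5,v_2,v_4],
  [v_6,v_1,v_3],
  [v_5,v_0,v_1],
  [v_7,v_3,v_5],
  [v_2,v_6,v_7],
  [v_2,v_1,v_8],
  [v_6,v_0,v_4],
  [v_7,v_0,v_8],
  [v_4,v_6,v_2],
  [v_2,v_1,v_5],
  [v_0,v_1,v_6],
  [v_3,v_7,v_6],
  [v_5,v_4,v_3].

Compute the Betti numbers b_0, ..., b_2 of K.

Take the total order v_0 < v_1 < v_2 < v_3 < v_4 < v_5 < v_6 < v_7 < v_8 on the vertex set. Then K (dimension 2) consists of the simplices:

  0-simplices (9): [v_0], [v_1], [v_2], [v_3], [v_4], [v_5], [v_6], [v_7], [v_8]
  1-simplices (27): (27 of them)
  2-simplices (18): (18 of them)

giving chain groups C_0 ≅ Z^9, C_1 ≅ Z^27, C_2 ≅ Z^18.

Boundary ∂_1: C_1 → C_0 sends each edge [p,q] (with p < q) to q − p. For instance
  ∂[v_4,v_8] = [v_8] − [v_4].
As a 9×27 matrix over Z this has rank 8, with invariant factors (1,1,1,1,1,1,1,1).

Boundary ∂_2: C_2 → C_1 acts by ∂[p,q,r] = [q,r] − [p,r] + [p,q]. For instance
  ∂[v_1,v_2,v_5] = [v_2,v_5] − [v_1,v_5] + [v_1,v_2],
  ∂[v_2,v_6,v_7] = [v_6,v_7] − [v_2,v_7] + [v_2,v_6].
As a 27×18 matrix over Z this has rank 17, with invariant factors (1,1,1,1,1,1,1,1,1,1,1,1,1,1,1,1,1).

Computing H_k = (kernel of ∂_k) / (image of ∂_{k+1}):

  H_0: rank C_0 − rank ∂_1 = 9 − 8 = 1, and the invariant factors of ∂_1 are all 1, so H_0 ≅ Z.
  H_1: rank ker ∂_1 − rank ∂_2 = (27 − 8) − 17 = 2, and the invariant factors of ∂_2 are all 1, so H_1 ≅ Z^2.
  H_2: rank ker ∂_2 − rank ∂_3 = (18 − 17) − 0 = 1, and there is no ∂_3, so H_2 ≅ Z.

Hence the Betti numbers are b_0 = 1, b_1 = 2, b_2 = 1.

b_0 = 1, b_1 = 2, b_2 = 1.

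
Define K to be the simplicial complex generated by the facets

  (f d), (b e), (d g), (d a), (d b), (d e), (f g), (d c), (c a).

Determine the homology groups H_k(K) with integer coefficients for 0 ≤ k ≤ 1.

Take the total order a < b < c < d < e < f < g on the vertex set. Then K (dimension 1) consists of the simplices:

  0-simplices (7): a, b, c, d, e, f, g
  1-simplices (9): ac, ad, bd, be, cd, de, df, dg, fg

so the chain groups are C_0 ≅ Z^7, C_1 ≅ Z^9.

∂_1: C_1 → C_0 sends each edge [p,q] (with p < q) to q − p. For instance
  ∂fg = g − f.
The 7×9 boundary matrix has rank 6 and Smith normal form diag(1,1,1,1,1,1).

From H_k ≅ ker(∂_k) / im(∂_{k+1}) we obtain:

  H_0: rank C_0 − rank ∂_1 = 7 − 6 = 1, and the invariant factors of ∂_1 are all 1, so H_0 ≅ Z.
  H_1: rank ker ∂_1 − rank ∂_2 = (9 − 6) − 0 = 3, and there is no ∂_2, so H_1 ≅ Z^3.

As a check, the Euler characteristic is 7 − 9 = -2, which agrees with 1 − 3 = -2.

H_0 ≅ Z,  H_1 ≅ Z^3.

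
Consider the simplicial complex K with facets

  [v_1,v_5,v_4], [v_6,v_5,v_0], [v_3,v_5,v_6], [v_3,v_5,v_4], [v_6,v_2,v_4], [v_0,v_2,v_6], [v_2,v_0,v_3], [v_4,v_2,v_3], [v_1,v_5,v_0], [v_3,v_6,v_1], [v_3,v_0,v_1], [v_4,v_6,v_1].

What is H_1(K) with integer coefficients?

Take the total order v_0 < v_1 < v_2 < v_3 < v_4 < v_5 < v_6 on the vertex set. Then K (dimension 2) consists of the simplices:

  0-simplices (7): [v_0], [v_1], [v_2], [v_3], [v_4], [v_5], [v_6]
  1-simplices (18): (18 of them)
  2-simplices (12): (12 of them)

giving chain groups C_0 ≅ Z^7, C_1 ≅ Z^18, C_2 ≅ Z^12.

The boundary map ∂_1: C_1 → C_0 is given by ∂[p,q] = [q] − [p].
The 7×18 boundary matrix has rank 6 and Smith normal form diag(1,1,1,1,1,1).

∂_2: C_2 → C_1 maps a triangle to the signed sum of its edges. For instance
  ∂[v_1,v_4,v_5] = [v_4,v_5] − [v_1,v_5] + [v_1,v_4],
  ∂[v_0,v_2,v_3] = [v_2,v_3] − [v_0,v_3] + [v_0,v_2].
This gives a 18×12 integer matrix of rank 12; reducing to Smith normal form yields diagonal entries (1,1,1,1,1,1,1,1,1,1,1,2).

Reading off H_k = ker ∂_k / im ∂_{k+1}:

  H_1: rank ker ∂_1 − rank ∂_2 = (18 − 6) − 12 = 0, and ∂_2 has invariant factor 2 > 1, so H_1 = Z/2Z.

(K is a triangulation of the real projective plane RP^2.)

H_1 ≅ Z/2Z.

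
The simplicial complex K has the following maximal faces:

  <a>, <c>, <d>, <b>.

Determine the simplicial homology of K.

Take the total order a < b < c < d on the vertex set. Then K (dimension 0) consists of the simplices:

  0-simplices (4): a, b, c, d

Hence C_0 ≅ Z^4.

Reading off H_k = ker ∂_k / im ∂_{k+1}:

  H_0: rank C_0 − rank ∂_1 = 4 − 0 = 4, and there is no ∂_1, so H_0 ≅ Z^4.

H_0 = Z^4.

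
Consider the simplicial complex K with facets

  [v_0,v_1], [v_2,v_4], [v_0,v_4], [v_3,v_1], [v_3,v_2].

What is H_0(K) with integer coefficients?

Fix the vertex order v_0 < v_1 < v_2 < v_3 < v_4 and write every simplex with vertices in increasing order. Then dim K = 1 and the simplices of K are:

  0-simplices (5): [v_0], [v_1], [v_2], [v_3], [v_4]
  1-simplices (5): [v_0,v_1], [v_0,v_4], [v_1,v_3], [v_2,v_3], [v_2,v_4]

giving chain groups C_0 ≅ Z^5, C_1 ≅ Z^5.

The boundary map ∂_1: C_1 → C_0 sends each edge [p,q] (with p < q) to q − p.
As a 5×5 matrix over Z this has rank 4, with invariant factors (1,1,1,1).

Now H_k = ker ∂_k / im ∂_{k+1}, so:

  H_0: rank C_0 − rank ∂_1 = 5 − 4 = 1, and the invariant factors of ∂_1 are all 1, so H_0 ≅ Z.

H_0 = Z.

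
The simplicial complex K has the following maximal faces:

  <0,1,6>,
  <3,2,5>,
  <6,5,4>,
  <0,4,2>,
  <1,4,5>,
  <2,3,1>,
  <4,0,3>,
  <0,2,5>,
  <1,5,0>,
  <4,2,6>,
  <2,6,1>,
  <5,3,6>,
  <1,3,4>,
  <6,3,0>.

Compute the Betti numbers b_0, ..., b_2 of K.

Take the total order 0 < 1 < 2 < 3 < 4 < 5 < 6 on the vertex set. Then K (dimension 2) consists of the simplices:

  0-simplices (7): [0], [1], [2], [3], [4], [5], [6]
  1-simplices (21): [0,1], [0,2], [0,3], [0,4], [0,5], [0,6], [1,2], [1,3], [1,4], [1,5], [1,6], [2,3], [2,4], [2,5], [2,6], [3,4], [3,5], [3,6], [4,5], [4,6], [5,6]
  2-simplices (14): [0,1,5], [0,1,6], [0,2,4], [0,2,5], [0,3,4], [0,3,6], [1,2,3], [1,2,6], [1,3,4], [1,4,5], [2,3,5], [2,4,6], [3,5,6], [4,5,6]

giving chain groups C_0 ≅ Z^7, C_1 ≅ Z^21, C_2 ≅ Z^14.

∂_1: C_1 → C_0 maps an edge to its endpoints' difference, ∂[p,q] = q − p.
The resulting 7×21 matrix has rank 6, and its Smith normal form has invariant factors (1,1,1,1,1,1).

The boundary map ∂_2: C_2 → C_1 maps a triangle to the signed sum of its edges. For instance
  ∂[0,1,5] = [1,5] − [0,5] + [0,1],
  ∂[1,2,3] = [2,3] − [1,3] + [1,2].
This gives a 21×14 integer matrix of rank 13; reducing to Smith normal form yields diagonal entries (1,1,1,1,1,1,1,1,1,1,1,1,1).

From H_k ≅ ker(∂_k) / im(∂_{k+1}) we obtain:

  H_0: rank C_0 − rank ∂_1 = 7 − 6 = 1, and the invariant factors of ∂_1 are all 1, so H_0 ≅ Z.
  H_1: rank ker ∂_1 − rank ∂_2 = (21 − 6) − 13 = 2, and the invariant factors of ∂_2 are all 1, so H_1 ≅ Z^2.
  H_2: rank ker ∂_2 − rank ∂_3 = (14 − 13) − 0 = 1, and there is no ∂_3, so H_2 ≅ Z.

(K is a triangulation of the torus T^2.)

Hence the Betti numbers are b_0 = 1, b_1 = 2, b_2 = 1.

b_0 = 1, b_1 = 2, b_2 = 1.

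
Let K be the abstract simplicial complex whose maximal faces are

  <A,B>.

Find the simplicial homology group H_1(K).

K has 2 vertices, 1 edge.
rank ∂_1 = 1, rank ∂_2 = 0 ⇒ b_1 = 1 − 1 − 0 = 0. So H_1 ≅ 0.

H_1 ≅ 0.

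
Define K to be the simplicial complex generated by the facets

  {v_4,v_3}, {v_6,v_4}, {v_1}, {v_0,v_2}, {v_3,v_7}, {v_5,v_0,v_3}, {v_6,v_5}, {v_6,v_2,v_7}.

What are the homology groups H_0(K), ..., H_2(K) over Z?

H_0 ≅ Z^2,  H_1 ≅ Z^3,  H_2 = 0.

Fix the vertex order v_0 < v_1 < v_2 < v_3 < v_4 < v_5 < v_6 < v_7 and write every simplex with vertices in increasing order. Then dim K = 2 and the simplices of K are:

  0-simplices (8): [v_0], [v_1], [v_2], [v_3], [v_4], [v_5], [v_6], [v_7]
  1-simplices (11): [v_0,v_2], [v_0,v_3], [v_0,v_5], [v_2,v_6], [v_2,v_7], [v_3,v_4], [v_3,v_5], [v_3,v_7], [v_4,v_6], [v_5,v_6], [v_6,v_7]
  2-simplices (2): [v_0,v_3,v_5], [v_2,v_6,v_7]

Hence C_0 ≅ Z^8, C_1 ≅ Z^11, C_2 ≅ Z^2.

Boundary ∂_1: C_1 → C_0 maps an edge to its endpoints' difference, ∂[p,q] = q − p.
The resulting 8×11 matrix has rank 6, and its Smith normal form has invariant factors (1,1,1,1,1,1).

The boundary map ∂_2: C_2 → C_1 acts by ∂[p,q,r] = [q,r] − [p,r] + [p,q]. For instance
  ∂[v_2,v_6,v_7] = [v_6,v_7] − [v_2,v_7] + [v_2,v_6],
  ∂[v_0,v_3,v_5] = [v_3,v_5] − [v_0,v_5] + [v_0,v_3].
This gives a 11×2 integer matrix of rank 2; reducing to Smith normal form yields diagonal entries (1,1).

From H_k ≅ ker(∂_k) / im(∂_{k+1}) we obtain:

  H_0: rank C_0 − rank ∂_1 = 8 − 6 = 2, and the invariant factors of ∂_1 are all 1, so H_0 = Z^2.
  H_1: rank ker ∂_1 − rank ∂_2 = (11 − 6) − 2 = 3, and the invariant factors of ∂_2 are all 1, so H_1 = Z^3.
  H_2: rank ker ∂_2 − rank ∂_3 = (2 − 2) − 0 = 0, and there is no ∂_3, so H_2 = 0.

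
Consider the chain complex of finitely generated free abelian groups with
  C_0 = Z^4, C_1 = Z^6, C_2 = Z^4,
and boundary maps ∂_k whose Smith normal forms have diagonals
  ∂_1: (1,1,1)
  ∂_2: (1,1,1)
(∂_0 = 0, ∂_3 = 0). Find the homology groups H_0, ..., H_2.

H_0 = Z,  H_1 = 0,  H_2 = Z.

H_0: b_0 = 4 − 0 − 3 = 1; torsion from ∂_1 factors > 1: none. So H_0 = Z.
H_1: b_1 = 6 − 3 − 3 = 0; torsion from ∂_2 factors > 1: none. So H_1 = 0.
H_2: b_2 = 4 − 3 − 0 = 1; torsion from ∂_3 factors > 1: none. So H_2 = Z.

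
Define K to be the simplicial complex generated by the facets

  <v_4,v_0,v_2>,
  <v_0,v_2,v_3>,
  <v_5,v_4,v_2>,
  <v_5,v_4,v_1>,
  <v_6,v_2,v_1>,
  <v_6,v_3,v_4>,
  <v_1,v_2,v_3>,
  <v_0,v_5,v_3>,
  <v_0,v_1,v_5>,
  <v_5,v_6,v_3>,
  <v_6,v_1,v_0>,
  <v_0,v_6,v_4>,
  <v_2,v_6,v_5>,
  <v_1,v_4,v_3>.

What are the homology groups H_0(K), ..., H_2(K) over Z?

K has 7 vertices, 21 edges, 14 triangles.
rank ∂_0 = 0, rank ∂_1 = 6 ⇒ b_0 = 7 − 0 − 6 = 1; all invariant factors of ∂_1 are 1 so no torsion. So H_0 = Z.
rank ∂_1 = 6, rank ∂_2 = 13 ⇒ b_1 = 21 − 6 − 13 = 2; all invariant factors of ∂_2 are 1 so no torsion. So H_1 = Z^2.
rank ∂_2 = 13, rank ∂_3 = 0 ⇒ b_2 = 14 − 13 − 0 = 1. So H_2 = Z.

H_0 = Z,  H_1 = Z^2,  H_2 = Z.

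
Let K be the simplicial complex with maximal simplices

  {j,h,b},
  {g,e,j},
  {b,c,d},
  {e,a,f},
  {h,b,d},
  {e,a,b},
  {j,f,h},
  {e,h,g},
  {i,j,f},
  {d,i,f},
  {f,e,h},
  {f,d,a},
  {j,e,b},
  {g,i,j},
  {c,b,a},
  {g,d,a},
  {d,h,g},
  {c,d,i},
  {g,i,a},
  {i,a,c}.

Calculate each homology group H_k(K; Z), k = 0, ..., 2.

H_0 ≅ Z,  H_1 ≅ Z ⊕ Z/2,  H_2 = 0.

Order the vertices as a < b < c < d < e < f < g < h < i < j. Listing each simplex with vertices in this order, K has dimension 2 with simplices:

  0-simplices (10): a, b, c, d, e, f, g, h, i, j
  1-simplices (30): ab, ac, ad, ae, af, ag, ai, bc, bd, be, bh, bj, cd, ci, df, dg, dh, di, ef, eg, eh, ej, fh, fi, fj, gh, gi, gj, hj, ij
  2-simplices (20): abc, abe, aci, adf, adg, aef, agi, bcd, bdh, bej, bhj, cdi, dfi, dgh, efh, egh, egj, fhj, fij, gij

Hence C_0 ≅ Z^10, C_1 ≅ Z^30, C_2 ≅ Z^20.

∂_1: C_1 → C_0 is given by ∂[p,q] = [q] − [p]. For instance
  ∂gi = i − g.
The resulting 10×30 matrix has rank 9, and its Smith normal form has invariant factors (1,1,1,1,1,1,1,1,1).

Boundary ∂_2: C_2 → C_1 acts by ∂[p,q,r] = [q,r] − [p,r] + [p,q]. For instance
  ∂cdi = di − ci + cd,
  ∂agi = gi − ai + ag.
This gives a 30×20 integer matrix of rank 20; reducing to Smith normal form yields diagonal entries (1,1,1,1,1,1,1,1,1,1,1,1,1,1,1,1,1,1,1,2).

Computing H_k = (kernel of ∂_k) / (image of ∂_{k+1}):

  H_0: rank C_0 − rank ∂_1 = 10 − 9 = 1, and the invariant factors of ∂_1 are all 1, so H_0 = Z.
  H_1: rank ker ∂_1 − rank ∂_2 = (30 − 9) − 20 = 1, and ∂_2 has invariant factor 2 > 1, so H_1 = Z ⊕ Z/2.
  H_2: rank ker ∂_2 − rank ∂_3 = (20 − 20) − 0 = 0, and there is no ∂_3, so H_2 = 0.

(K is a triangulation of the Klein bottle.)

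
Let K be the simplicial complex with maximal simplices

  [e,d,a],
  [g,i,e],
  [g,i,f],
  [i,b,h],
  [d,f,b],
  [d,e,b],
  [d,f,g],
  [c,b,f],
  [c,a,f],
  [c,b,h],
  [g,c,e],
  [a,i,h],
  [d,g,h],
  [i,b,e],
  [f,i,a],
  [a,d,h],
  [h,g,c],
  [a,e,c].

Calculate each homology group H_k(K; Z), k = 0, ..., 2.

Take the total order a < b < c < d < e < f < g < h < i on the vertex set. Then K (dimension 2) consists of the simplices:

  0-simplices (9): a, b, c, d, e, f, g, h, i
  1-simplices (27): ac, ad, ae, af, ah, ai, bc, bd, be, bf, bh, bi, ce, cf, cg, ch, de, df, dg, dh, eg, ei, fg, fi, gh, gi, hi
  2-simplices (18): ace, acf, ade, adh, afi, ahi, bcf, bch, bde, bdf, bei, bhi, ceg, cgh, dfg, dgh, egi, fgi

Hence C_0 ≅ Z^9, C_1 ≅ Z^27, C_2 ≅ Z^18.

∂_1: C_1 → C_0 is given by ∂[p,q] = [q] − [p].
The 9×27 boundary matrix has rank 8 and Smith normal form diag(1,1,1,1,1,1,1,1).

Boundary ∂_2: C_2 → C_1 maps a triangle to the signed sum of its edges. For instance
  ∂fgi = gi − fi + fg,
  ∂dgh = gh − dh + dg.
This gives a 27×18 integer matrix of rank 17; reducing to Smith normal form yields diagonal entries (1,1,1,1,1,1,1,1,1,1,1,1,1,1,1,1,1).

From H_k ≅ ker(∂_k) / im(∂_{k+1}) we obtain:

  H_0: rank C_0 − rank ∂_1 = 9 − 8 = 1, and the invariant factors of ∂_1 are all 1, so H_0 = Z.
  H_1: rank ker ∂_1 − rank ∂_2 = (27 − 8) − 17 = 2, and the invariant factors of ∂_2 are all 1, so H_1 = Z^2.
  H_2: rank ker ∂_2 − rank ∂_3 = (18 − 17) − 0 = 1, and there is no ∂_3, so H_2 = Z.

H_0 ≅ Z,  H_1 ≅ Z^2,  H_2 ≅ Z.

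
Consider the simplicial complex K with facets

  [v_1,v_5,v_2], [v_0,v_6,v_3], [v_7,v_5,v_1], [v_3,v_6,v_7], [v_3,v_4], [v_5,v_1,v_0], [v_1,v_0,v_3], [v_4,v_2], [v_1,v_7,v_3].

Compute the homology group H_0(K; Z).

H_0 = Z.

K has 8 vertices, 15 edges, 7 triangles.
rank ∂_0 = 0, rank ∂_1 = 7 ⇒ b_0 = 8 − 0 − 7 = 1; all invariant factors of ∂_1 are 1 so no torsion. So H_0 = Z.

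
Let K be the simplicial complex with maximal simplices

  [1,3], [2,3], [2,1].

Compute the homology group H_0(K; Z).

Fix the vertex order 1 < 2 < 3 and write every simplex with vertices in increasing order. Then dim K = 1 and the simplices of K are:

  0-simplices (3): [1], [2], [3]
  1-simplices (3): [1,2], [1,3], [2,3]

Hence C_0 ≅ Z^3, C_1 ≅ Z^3.

∂_1: C_1 → C_0 sends each edge [p,q] (with p < q) to q − p.
As a 3×3 matrix over Z this has rank 2, with invariant factors (1,1).

Now H_k = ker ∂_k / im ∂_{k+1}, so:

  H_0: rank C_0 − rank ∂_1 = 3 − 2 = 1, and the invariant factors of ∂_1 are all 1, so H_0 ≅ Z.

(K is a triangulation of the circle S^1.)

H_0 ≅ Z.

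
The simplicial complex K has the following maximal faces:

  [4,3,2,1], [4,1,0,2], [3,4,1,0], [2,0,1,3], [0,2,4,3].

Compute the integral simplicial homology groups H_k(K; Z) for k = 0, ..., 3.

H_0 = Z,  H_1 = 0,  H_2 = 0,  H_3 = Z.

Order the vertices as 0 < 1 < 2 < 3 < 4. Listing each simplex with vertices in this order, K has dimension 3 with simplices:

  0-simplices (5): [0], [1], [2], [3], [4]
  1-simplices (10): [0,1], [0,2], [0,3], [0,4], [1,2], [1,3], [1,4], [2,3], [2,4], [3,4]
  2-simplices (10): [0,1,2], [0,1,3], [0,1,4], [0,2,3], [0,2,4], [0,3,4], [1,2,3], [1,2,4], [1,3,4], [2,3,4]
  3-simplices (5): [0,1,2,3], [0,1,2,4], [0,1,3,4], [0,2,3,4], [1,2,3,4]

Hence C_0 ≅ Z^5, C_1 ≅ Z^10, C_2 ≅ Z^10, C_3 ≅ Z^5.

The boundary map ∂_1: C_1 → C_0 sends each edge [p,q] (with p < q) to q − p. For instance
  ∂[0,1] = [1] − [0].
The resulting 5×10 matrix has rank 4, and its Smith normal form has invariant factors (1,1,1,1).

The boundary map ∂_2: C_2 → C_1 sends each 2-simplex [p,q,r] to [q,r] − [p,r] + [p,q]. For instance
  ∂[0,1,2] = [1,2] − [0,2] + [0,1],
  ∂[0,2,4] = [2,4] − [0,4] + [0,2].
This gives a 10×10 integer matrix of rank 6; reducing to Smith normal form yields diagonal entries (1,1,1,1,1,1).

The boundary map ∂_3: C_3 → C_2 sends each 3-simplex σ to the alternating sum Σ_i (−1)^i (σ with its i-th vertex removed). For instance
  ∂[0,1,2,4] = [1,2,4] − [0,2,4] + [0,1,4] − [0,1,2],
  ∂[0,1,2,3] = [1,2,3] − [0,2,3] + [0,1,3] − [0,1,2].
The 10×5 boundary matrix has rank 4 and Smith normal form diag(1,1,1,1).

From H_k ≅ ker(∂_k) / im(∂_{k+1}) we obtain:

  H_0: rank C_0 − rank ∂_1 = 5 − 4 = 1, and the invariant factors of ∂_1 are all 1, so H_0 ≅ Z.
  H_1: rank ker ∂_1 − rank ∂_2 = (10 − 4) − 6 = 0, and the invariant factors of ∂_2 are all 1, so H_1 ≅ 0.
  H_2: rank ker ∂_2 − rank ∂_3 = (10 − 6) − 4 = 0, and the invariant factors of ∂_3 are all 1, so H_2 ≅ 0.
  H_3: rank ker ∂_3 − rank ∂_4 = (5 − 4) − 0 = 1, and there is no ∂_4, so H_3 ≅ Z.

(K is a triangulation of the 3-sphere S^3.)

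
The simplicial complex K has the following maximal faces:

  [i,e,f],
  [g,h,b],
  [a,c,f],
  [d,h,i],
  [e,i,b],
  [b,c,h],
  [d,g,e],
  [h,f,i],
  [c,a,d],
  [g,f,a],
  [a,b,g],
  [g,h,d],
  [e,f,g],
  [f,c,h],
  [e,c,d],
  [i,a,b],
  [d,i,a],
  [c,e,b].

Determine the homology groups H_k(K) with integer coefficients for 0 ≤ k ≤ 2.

Fix the vertex order a < b < c < d < e < f < g < h < i and write every simplex with vertices in increasing order. Then dim K = 2 and the simplices of K are:

  0-simplices (9): a, b, c, d, e, f, g, h, i
  1-simplices (27): ab, ac, ad, af, ag, ai, bc, be, bg, bh, bi, cd, ce, cf, ch, de, dg, dh, di, ef, eg, ei, fg, fh, fi, gh, hi
  2-simplices (18): abg, abi, acd, acf, adi, afg, bce, bch, bei, bgh, cde, cfh, deg, dgh, dhi, efg, efi, fhi

so the chain groups are C_0 ≅ Z^9, C_1 ≅ Z^27, C_2 ≅ Z^18.

Boundary ∂_1: C_1 → C_0 is given by ∂[p,q] = [q] − [p]. For instance
  ∂de = e − d.
This gives a 9×27 integer matrix of rank 8; reducing to Smith normal form yields diagonal entries (1,1,1,1,1,1,1,1).

The boundary map ∂_2: C_2 → C_1 maps a triangle to the signed sum of its edges. For instance
  ∂acf = cf − af + ac,
  ∂fhi = hi − fi + fh.
The 27×18 boundary matrix has rank 17 and Smith normal form diag(1,1,1,1,1,1,1,1,1,1,1,1,1,1,1,1,1).

From H_k ≅ ker(∂_k) / im(∂_{k+1}) we obtain:

  H_0: rank C_0 − rank ∂_1 = 9 − 8 = 1, and the invariant factors of ∂_1 are all 1, so H_0 ≅ Z.
  H_1: rank ker ∂_1 − rank ∂_2 = (27 − 8) − 17 = 2, and the invariant factors of ∂_2 are all 1, so H_1 ≅ Z^2.
  H_2: rank ker ∂_2 − rank ∂_3 = (18 − 17) − 0 = 1, and there is no ∂_3, so H_2 ≅ Z.

H_0 ≅ Z,  H_1 ≅ Z^2,  H_2 ≅ Z.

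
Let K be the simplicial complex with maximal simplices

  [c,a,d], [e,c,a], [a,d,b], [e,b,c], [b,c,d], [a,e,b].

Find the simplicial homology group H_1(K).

Fix the vertex order a < b < c < d < e and write every simplex with vertices in increasing order. Then dim K = 2 and the simplices of K are:

  0-simplices (5): a, b, c, d, e
  1-simplices (9): ab, ac, ad, ae, bc, bd, be, cd, ce
  2-simplices (6): abd, abe, acd, ace, bcd, bce

Hence C_0 ≅ Z^5, C_1 ≅ Z^9, C_2 ≅ Z^6.

Boundary ∂_1: C_1 → C_0 is given by ∂[p,q] = [q] − [p]. For instance
  ∂ad = d − a.
The 5×9 boundary matrix has rank 4 and Smith normal form diag(1,1,1,1).

The boundary map ∂_2: C_2 → C_1 maps a triangle to the signed sum of its edges. For instance
  ∂bcd = cd − bd + bc,
  ∂abd = bd − ad + ab.
The resulting 9×6 matrix has rank 5, and its Smith normal form has invariant factors (1,1,1,1,1).

Now H_k = ker ∂_k / im ∂_{k+1}, so:

  H_1: rank ker ∂_1 − rank ∂_2 = (9 − 4) − 5 = 0, and the invariant factors of ∂_2 are all 1, so H_1 ≅ 0.

H_1 ≅ 0.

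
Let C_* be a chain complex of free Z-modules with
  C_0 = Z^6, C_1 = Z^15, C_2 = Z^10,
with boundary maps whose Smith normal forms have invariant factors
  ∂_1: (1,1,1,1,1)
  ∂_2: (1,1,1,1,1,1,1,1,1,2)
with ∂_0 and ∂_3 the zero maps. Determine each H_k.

H_0: b_0 = 6 − 0 − 5 = 1; torsion from ∂_1 factors > 1: none. So H_0 ≅ Z.
H_1: b_1 = 15 − 5 − 10 = 0; torsion from ∂_2 factors > 1: [2]. So H_1 ≅ Z/2.
H_2: b_2 = 10 − 10 − 0 = 0; torsion from ∂_3 factors > 1: none. So H_2 ≅ 0.

H_0 ≅ Z,  H_1 ≅ Z/2,  H_2 = 0.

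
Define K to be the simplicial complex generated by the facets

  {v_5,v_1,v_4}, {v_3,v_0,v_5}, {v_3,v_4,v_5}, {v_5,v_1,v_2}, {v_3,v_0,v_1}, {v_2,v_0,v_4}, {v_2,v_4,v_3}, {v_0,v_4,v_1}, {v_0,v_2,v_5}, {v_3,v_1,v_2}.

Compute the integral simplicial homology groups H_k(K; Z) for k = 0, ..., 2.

Fix the vertex order v_0 < v_1 < v_2 < v_3 < v_4 < v_5 and write every simplex with vertices in increasing order. Then dim K = 2 and the simplices of K are:

  0-simplices (6): [v_0], [v_1], [v_2], [v_3], [v_4], [v_5]
  1-simplices (15): (15 of them)
  2-simplices (10): [v_0,v_1,v_3], [v_0,v_1,v_4], [v_0,v_2,v_4], [v_0,v_2,v_5], [v_0,v_3,v_5], [v_1,v_2,v_3], [v_1,v_2,v_5], [v_1,v_4,v_5], [v_2,v_3,v_4], [v_3,v_4,v_5]

so the chain groups are C_0 ≅ Z^6, C_1 ≅ Z^15, C_2 ≅ Z^10.

Boundary ∂_1: C_1 → C_0 maps an edge to its endpoints' difference, ∂[p,q] = q − p. For instance
  ∂[v_1,v_4] = [v_4] − [v_1].
The resulting 6×15 matrix has rank 5, and its Smith normal form has invariant factors (1,1,1,1,1).

Boundary ∂_2: C_2 → C_1 sends each 2-simplex [p,q,r] to [q,r] − [p,r] + [p,q]. For instance
  ∂[v_3,v_4,v_5] = [v_4,v_5] − [v_3,v_5] + [v_3,v_4],
  ∂[v_0,v_2,v_4] = [v_2,v_4] − [v_0,v_4] + [v_0,v_2].
The 15×10 boundary matrix has rank 10 and Smith normal form diag(1,1,1,1,1,1,1,1,1,2).

Computing H_k = (kernel of ∂_k) / (image of ∂_{k+1}):

  H_0: rank C_0 − rank ∂_1 = 6 − 5 = 1, and the invariant factors of ∂_1 are all 1, so H_0 ≅ Z.
  H_1: rank ker ∂_1 − rank ∂_2 = (15 − 5) − 10 = 0, and ∂_2 has invariant factor 2 > 1, so H_1 ≅ Z/2.
  H_2: rank ker ∂_2 − rank ∂_3 = (10 − 10) − 0 = 0, and there is no ∂_3, so H_2 ≅ 0.

As a check, the Euler characteristic is 6 − 15 + 10 = 1, which agrees with 1 − 0 + 0 = 1.

H_0 = Z,  H_1 = Z/2,  H_2 = 0.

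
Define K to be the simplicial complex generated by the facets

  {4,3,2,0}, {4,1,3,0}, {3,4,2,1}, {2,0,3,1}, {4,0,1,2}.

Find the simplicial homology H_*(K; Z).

H_0 ≅ Z,  H_1 = 0,  H_2 = 0,  H_3 ≅ Z.

Take the total order 0 < 1 < 2 < 3 < 4 on the vertex set. Then K (dimension 3) consists of the simplices:

  0-simplices (5): [0], [1], [2], [3], [4]
  1-simplices (10): [0,1], [0,2], [0,3], [0,4], [1,2], [1,3], [1,4], [2,3], [2,4], [3,4]
  2-simplices (10): [0,1,2], [0,1,3], [0,1,4], [0,2,3], [0,2,4], [0,3,4], [1,2,3], [1,2,4], [1,3,4], [2,3,4]
  3-simplices (5): [0,1,2,3], [0,1,2,4], [0,1,3,4], [0,2,3,4], [1,2,3,4]

Hence C_0 ≅ Z^5, C_1 ≅ Z^10, C_2 ≅ Z^10, C_3 ≅ Z^5.

Boundary ∂_1: C_1 → C_0 maps an edge to its endpoints' difference, ∂[p,q] = q − p.
This gives a 5×10 integer matrix of rank 4; reducing to Smith normal form yields diagonal entries (1,1,1,1).

∂_2: C_2 → C_1 maps a triangle to the signed sum of its edges. For instance
  ∂[0,2,4] = [2,4] − [0,4] + [0,2],
  ∂[0,3,4] = [3,4] − [0,4] + [0,3].
The resulting 10×10 matrix has rank 6, and its Smith normal form has invariant factors (1,1,1,1,1,1).

The boundary map ∂_3: C_3 → C_2 sends each 3-simplex σ to the alternating sum Σ_i (−1)^i (σ with its i-th vertex removed). For instance
  ∂[0,1,3,4] = [1,3,4] − [0,3,4] + [0,1,4] − [0,1,3],
  ∂[0,1,2,3] = [1,2,3] − [0,2,3] + [0,1,3] − [0,1,2].
This gives a 10×5 integer matrix of rank 4; reducing to Smith normal form yields diagonal entries (1,1,1,1).

From H_k ≅ ker(∂_k) / im(∂_{k+1}) we obtain:

  H_0: rank C_0 − rank ∂_1 = 5 − 4 = 1, and the invariant factors of ∂_1 are all 1, so H_0 ≅ Z.
  H_1: rank ker ∂_1 − rank ∂_2 = (10 − 4) − 6 = 0, and the invariant factors of ∂_2 are all 1, so H_1 ≅ 0.
  H_2: rank ker ∂_2 − rank ∂_3 = (10 − 6) − 4 = 0, and the invariant factors of ∂_3 are all 1, so H_2 ≅ 0.
  H_3: rank ker ∂_3 − rank ∂_4 = (5 − 4) − 0 = 1, and there is no ∂_4, so H_3 ≅ Z.

(K is a triangulation of the 3-sphere S^3.)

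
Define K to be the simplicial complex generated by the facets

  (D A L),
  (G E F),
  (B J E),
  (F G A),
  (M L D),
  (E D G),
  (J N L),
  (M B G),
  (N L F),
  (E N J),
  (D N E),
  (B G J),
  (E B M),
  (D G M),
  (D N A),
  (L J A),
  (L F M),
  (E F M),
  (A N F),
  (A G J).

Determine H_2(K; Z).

H_2 ≅ 0.

Take the total order A < B < D < E < F < G < J < L < M < N on the vertex set. Then K (dimension 2) consists of the simplices:

  0-simplices (10): A, B, D, E, F, G, J, L, M, N
  1-simplices (30): AD, AF, AG, AJ, AL, AN, BE, BG, BJ, BM, DE, DG, DL, DM, DN, EF, EG, EJ, EM, EN, FG, FL, FM, FN, GJ, GM, JL, JN, LM, LN
  2-simplices (20): ADL, ADN, AFG, AFN, AGJ, AJL, BEJ, BEM, BGJ, BGM, DEG, DEN, DGM, DLM, EFG, EFM, EJN, FLM, FLN, JLN

so the chain groups are C_0 ≅ Z^10, C_1 ≅ Z^30, C_2 ≅ Z^20.

∂_1: C_1 → C_0 is given by ∂[p,q] = [q] − [p]. For instance
  ∂EG = G − E.
This gives a 10×30 integer matrix of rank 9; reducing to Smith normal form yields diagonal entries (1,1,1,1,1,1,1,1,1).

∂_2: C_2 → C_1 sends each 2-simplex [p,q,r] to [q,r] − [p,r] + [p,q]. For instance
  ∂EFM = FM − EM + EF,
  ∂FLM = LM − FM + FL.
As a 30×20 matrix over Z this has rank 20, with invariant factors (1,1,1,1,1,1,1,1,1,1,1,1,1,1,1,1,1,1,1,2).

Now H_k = ker ∂_k / im ∂_{k+1}, so:

  H_2: rank ker ∂_2 − rank ∂_3 = (20 − 20) − 0 = 0, and there is no ∂_3, so H_2 ≅ 0.

(K is a triangulation of the Klein bottle.)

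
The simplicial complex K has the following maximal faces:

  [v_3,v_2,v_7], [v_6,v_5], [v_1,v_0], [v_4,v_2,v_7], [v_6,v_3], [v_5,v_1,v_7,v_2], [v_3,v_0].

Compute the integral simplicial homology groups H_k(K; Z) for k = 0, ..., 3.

We work with the vertex ordering v_0 < v_1 < v_2 < v_3 < v_4 < v_5 < v_6 < v_7. The simplices of K, each written with vertices in increasing order, are:

  0-simplices (8): [v_0], [v_1], [v_2], [v_3], [v_4], [v_5], [v_6], [v_7]
  1-simplices (14): [v_0,v_1], [v_0,v_3], [v_1,v_2], [v_1,v_5], [v_1,v_7], [v_2,v_3], [v_2,v_4], [v_2,v_5], [v_2,v_7], [v_3,v_6], [v_3,v_7], [v_4,v_7], [v_5,v_6], [v_5,v_7]
  2-simplices (6): [v_1,v_2,v_5], [v_1,v_2,v_7], [v_1,v_5,v_7], [v_2,v_3,v_7], [v_2,v_4,v_7], [v_2,v_5,v_7]
  3-simplices (1): [v_1,v_2,v_5,v_7]

so the chain groups are C_0 ≅ Z^8, C_1 ≅ Z^14, C_2 ≅ Z^6, C_3 ≅ Z^1.

∂_1: C_1 → C_0 maps an edge to its endpoints' difference, ∂[p,q] = q − p. For instance
  ∂[v_5,v_7] = [v_7] − [v_5].
This gives a 8×14 integer matrix of rank 7; reducing to Smith normal form yields diagonal entries (1,1,1,1,1,1,1).

∂_2: C_2 → C_1 acts by ∂[p,q,r] = [q,r] − [p,r] + [p,q]. For instance
  ∂[v_2,v_3,v_7] = [v_3,v_7] − [v_2,v_7] + [v_2,v_3],
  ∂[v_2,v_4,v_7] = [v_4,v_7] − [v_2,v_7] + [v_2,v_4].
As a 14×6 matrix over Z this has rank 5, with invariant factors (1,1,1,1,1).

∂_3: C_3 → C_2 sends each 3-simplex σ to the alternating sum Σ_i (−1)^i (σ with its i-th vertex removed). For instance
  ∂[v_1,v_2,v_5,v_7] = [v_2,v_5,v_7] − [v_1,v_5,v_7] + [v_1,v_2,v_7] − [v_1,v_2,v_5].
The resulting 6×1 matrix has rank 1, and its Smith normal form has invariant factors (1).

Reading off H_k = ker ∂_k / im ∂_{k+1}:

  H_0: rank C_0 − rank ∂_1 = 8 − 7 = 1, and the invariant factors of ∂_1 are all 1, so H_0 ≅ Z.
  H_1: rank ker ∂_1 − rank ∂_2 = (14 − 7) − 5 = 2, and the invariant factors of ∂_2 are all 1, so H_1 ≅ Z^2.
  H_2: rank ker ∂_2 − rank ∂_3 = (6 − 5) − 1 = 0, and the invariant factors of ∂_3 are all 1, so H_2 ≅ 0.
  H_3: rank ker ∂_3 − rank ∂_4 = (1 − 1) − 0 = 0, and there is no ∂_4, so H_3 ≅ 0.

As a check, the Euler characteristic is 8 − 14 + 6 − 1 = -1, which agrees with 1 − 2 + 0 − 0 = -1.

H_0 = Z,  H_1 = Z^2,  H_2 = 0,  H_3 = 0.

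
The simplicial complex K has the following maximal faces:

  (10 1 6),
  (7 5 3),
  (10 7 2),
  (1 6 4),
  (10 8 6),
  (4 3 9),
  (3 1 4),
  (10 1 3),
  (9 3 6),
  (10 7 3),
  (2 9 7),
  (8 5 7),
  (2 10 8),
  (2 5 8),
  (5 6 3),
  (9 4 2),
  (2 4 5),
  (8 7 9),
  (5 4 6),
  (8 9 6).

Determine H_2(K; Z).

K has 10 vertices, 30 edges, 20 triangles.
rank ∂_2 = 20, rank ∂_3 = 0 ⇒ b_2 = 20 − 20 − 0 = 0. So H_2 ≅ 0.

H_2 = 0.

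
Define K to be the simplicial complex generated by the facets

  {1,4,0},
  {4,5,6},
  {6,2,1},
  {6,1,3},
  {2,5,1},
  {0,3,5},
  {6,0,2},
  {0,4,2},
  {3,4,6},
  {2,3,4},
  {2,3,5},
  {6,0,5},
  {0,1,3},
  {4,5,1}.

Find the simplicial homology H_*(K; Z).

Fix the vertex order 0 < 1 < 2 < 3 < 4 < 5 < 6 and write every simplex with vertices in increasing order. Then dim K = 2 and the simplices of K are:

  0-simplices (7): [0], [1], [2], [3], [4], [5], [6]
  1-simplices (21): [0,1], [0,2], [0,3], [0,4], [0,5], [0,6], [1,2], [1,3], [1,4], [1,5], [1,6], [2,3], [2,4], [2,5], [2,6], [3,4], [3,5], [3,6], [4,5], [4,6], [5,6]
  2-simplices (14): [0,1,3], [0,1,4], [0,2,4], [0,2,6], [0,3,5], [0,5,6], [1,2,5], [1,2,6], [1,3,6], [1,4,5], [2,3,4], [2,3,5], [3,4,6], [4,5,6]

so the chain groups are C_0 ≅ Z^7, C_1 ≅ Z^21, C_2 ≅ Z^14.

Boundary ∂_1: C_1 → C_0 maps an edge to its endpoints' difference, ∂[p,q] = q − p. For instance
  ∂[2,6] = [6] − [2].
The resulting 7×21 matrix has rank 6, and its Smith normal form has invariant factors (1,1,1,1,1,1).

∂_2: C_2 → C_1 acts by ∂[p,q,r] = [q,r] − [p,r] + [p,q]. For instance
  ∂[0,2,4] = [2,4] − [0,4] + [0,2],
  ∂[1,3,6] = [3,6] − [1,6] + [1,3].
The 21×14 boundary matrix has rank 13 and Smith normal form diag(1,1,1,1,1,1,1,1,1,1,1,1,1).

Computing H_k = (kernel of ∂_k) / (image of ∂_{k+1}):

  H_0: rank C_0 − rank ∂_1 = 7 − 6 = 1, and the invariant factors of ∂_1 are all 1, so H_0 ≅ Z.
  H_1: rank ker ∂_1 − rank ∂_2 = (21 − 6) − 13 = 2, and the invariant factors of ∂_2 are all 1, so H_1 ≅ Z^2.
  H_2: rank ker ∂_2 − rank ∂_3 = (14 − 13) − 0 = 1, and there is no ∂_3, so H_2 ≅ Z.

As a check, the Euler characteristic is 7 − 21 + 14 = 0, which agrees with 1 − 2 + 1 = 0.

H_0 = Z,  H_1 = Z^2,  H_2 = Z.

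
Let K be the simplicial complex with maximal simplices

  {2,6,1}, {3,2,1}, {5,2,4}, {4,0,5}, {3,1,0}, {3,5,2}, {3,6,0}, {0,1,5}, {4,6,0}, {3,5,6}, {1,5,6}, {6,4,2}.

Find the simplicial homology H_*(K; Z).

Fix the vertex order 0 < 1 < 2 < 3 < 4 < 5 < 6 and write every simplex with vertices in increasing order. Then dim K = 2 and the simplices of K are:

  0-simplices (7): [0], [1], [2], [3], [4], [5], [6]
  1-simplices (18): [0,1], [0,3], [0,4], [0,5], [0,6], [1,2], [1,3], [1,5], [1,6], [2,3], [2,4], [2,5], [2,6], [3,5], [3,6], [4,5], [4,6], [5,6]
  2-simplices (12): [0,1,3], [0,1,5], [0,3,6], [0,4,5], [0,4,6], [1,2,3], [1,2,6], [1,5,6], [2,3,5], [2,4,5], [2,4,6], [3,5,6]

giving chain groups C_0 ≅ Z^7, C_1 ≅ Z^18, C_2 ≅ Z^12.

Boundary ∂_1: C_1 → C_0 maps an edge to its endpoints' difference, ∂[p,q] = q − p.
The resulting 7×18 matrix has rank 6, and its Smith normal form has invariant factors (1,1,1,1,1,1).

The boundary map ∂_2: C_2 → C_1 acts by ∂[p,q,r] = [q,r] − [p,r] + [p,q]. For instance
  ∂[1,5,6] = [5,6] − [1,6] + [1,5],
  ∂[2,4,6] = [4,6] − [2,6] + [2,4].
This gives a 18×12 integer matrix of rank 12; reducing to Smith normal form yields diagonal entries (1,1,1,1,1,1,1,1,1,1,1,2).

Computing H_k = (kernel of ∂_k) / (image of ∂_{k+1}):

  H_0: rank C_0 − rank ∂_1 = 7 − 6 = 1, and the invariant factors of ∂_1 are all 1, so H_0 ≅ Z.
  H_1: rank ker ∂_1 − rank ∂_2 = (18 − 6) − 12 = 0, and ∂_2 has invariant factor 2 > 1, so H_1 ≅ Z/2.
  H_2: rank ker ∂_2 − rank ∂_3 = (12 − 12) − 0 = 0, and there is no ∂_3, so H_2 ≅ 0.

H_0 = Z,  H_1 = Z/2,  H_2 = 0.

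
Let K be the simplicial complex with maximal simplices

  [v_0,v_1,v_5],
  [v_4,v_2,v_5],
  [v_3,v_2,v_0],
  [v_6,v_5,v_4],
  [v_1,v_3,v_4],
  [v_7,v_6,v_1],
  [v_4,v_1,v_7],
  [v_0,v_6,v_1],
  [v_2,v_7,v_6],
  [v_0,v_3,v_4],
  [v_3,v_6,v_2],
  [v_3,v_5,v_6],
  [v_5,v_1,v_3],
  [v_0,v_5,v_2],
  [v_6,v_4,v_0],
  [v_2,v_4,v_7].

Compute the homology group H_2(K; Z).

Take the total order v_0 < v_1 < v_2 < v_3 < v_4 < v_5 < v_6 < v_7 on the vertex set. Then K (dimension 2) consists of the simplices:

  0-simplices (8): [v_0], [v_1], [v_2], [v_3], [v_4], [v_5], [v_6], [v_7]
  1-simplices (24): (24 of them)
  2-simplices (16): (16 of them)

Hence C_0 ≅ Z^8, C_1 ≅ Z^24, C_2 ≅ Z^16.

∂_1: C_1 → C_0 maps an edge to its endpoints' difference, ∂[p,q] = q − p.
As a 8×24 matrix over Z this has rank 7, with invariant factors (1,1,1,1,1,1,1).

∂_2: C_2 → C_1 maps a triangle to the signed sum of its edges. For instance
  ∂[v_2,v_4,v_5] = [v_4,v_5] − [v_2,v_5] + [v_2,v_4],
  ∂[v_0,v_2,v_3] = [v_2,v_3] − [v_0,v_3] + [v_0,v_2].
As a 24×16 matrix over Z this has rank 15, with invariant factors (1,1,1,1,1,1,1,1,1,1,1,1,1,1,1).

Reading off H_k = ker ∂_k / im ∂_{k+1}:

  H_2: rank ker ∂_2 − rank ∂_3 = (16 − 15) − 0 = 1, and there is no ∂_3, so H_2 = Z.

H_2 ≅ Z.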